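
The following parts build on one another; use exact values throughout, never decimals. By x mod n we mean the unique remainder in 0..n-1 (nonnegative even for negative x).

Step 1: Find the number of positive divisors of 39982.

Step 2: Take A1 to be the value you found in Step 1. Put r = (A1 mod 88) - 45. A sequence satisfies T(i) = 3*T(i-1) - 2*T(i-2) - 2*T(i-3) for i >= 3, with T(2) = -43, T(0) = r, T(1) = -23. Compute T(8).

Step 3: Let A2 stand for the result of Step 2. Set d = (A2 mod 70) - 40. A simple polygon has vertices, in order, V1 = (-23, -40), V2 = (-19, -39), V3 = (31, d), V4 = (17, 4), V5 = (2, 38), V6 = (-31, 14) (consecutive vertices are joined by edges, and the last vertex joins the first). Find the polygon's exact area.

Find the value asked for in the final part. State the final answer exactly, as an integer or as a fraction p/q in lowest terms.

Step 1: 39982 = 2 * 19991; number of divisors = (1+1) * (1+1) = 4; answer 4
Step 2: A1 = 4; r = -41; T(3) = 3*(-43) - 2*(-23) - 2*(-41) = -1; iterating: T(3)=-1, T(4)=129, T(5)=475, T(6)=1169, T(7)=2299, T(8)=3609; answer 3609
Step 3: A2 = 3609; d = -1; cross terms: (-23*-39 - -19*-40)=137, (-19*-1 - 31*-39)=1228, (31*4 - 17*-1)=141, (17*38 - 2*4)=638, (2*14 - -31*38)=1206, (-31*-40 - -23*14)=1562; twice the area = |4912| = 4912; area = 2456; answer 2456

2456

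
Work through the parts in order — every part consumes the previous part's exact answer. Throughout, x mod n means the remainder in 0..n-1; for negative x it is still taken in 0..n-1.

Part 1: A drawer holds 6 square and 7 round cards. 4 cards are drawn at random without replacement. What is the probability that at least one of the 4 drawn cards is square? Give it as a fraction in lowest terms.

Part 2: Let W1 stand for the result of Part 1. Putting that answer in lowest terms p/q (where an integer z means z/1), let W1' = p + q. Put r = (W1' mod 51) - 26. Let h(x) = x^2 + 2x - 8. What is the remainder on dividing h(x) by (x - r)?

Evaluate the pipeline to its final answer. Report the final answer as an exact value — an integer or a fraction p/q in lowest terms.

Part 1: total draws C(13,4) = 715; complement C(7,4) = 35; favorable 715 - 35 = 680; P = 136/143; answer 136/143
Part 2: W1 = 136/143; threaded value p + q = 279; r = -2; remainder = value at the root: 1*(-2)^2 + 2*(-2)^1 - 8 = (4) + (-4) + (-8) = -8; answer -8

-8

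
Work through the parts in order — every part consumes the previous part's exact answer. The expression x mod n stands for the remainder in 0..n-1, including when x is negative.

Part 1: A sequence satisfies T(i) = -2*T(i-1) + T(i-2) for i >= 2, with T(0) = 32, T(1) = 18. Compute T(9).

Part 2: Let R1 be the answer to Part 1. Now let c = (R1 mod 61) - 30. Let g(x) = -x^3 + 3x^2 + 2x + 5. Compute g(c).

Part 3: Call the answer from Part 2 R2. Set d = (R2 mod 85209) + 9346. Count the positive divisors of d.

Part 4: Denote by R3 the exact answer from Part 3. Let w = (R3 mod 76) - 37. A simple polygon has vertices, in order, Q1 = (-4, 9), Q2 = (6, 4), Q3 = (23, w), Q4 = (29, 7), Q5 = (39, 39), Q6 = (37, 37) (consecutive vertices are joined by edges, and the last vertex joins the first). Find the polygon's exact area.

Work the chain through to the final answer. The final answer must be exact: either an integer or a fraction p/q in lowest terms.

1729/2

Part 1: T(2) = -2*(18) + 1*(32) = -4; iterating: T(2)=-4, T(3)=26, T(4)=-56, T(5)=138, T(6)=-332, T(7)=802, T(8)=-1936, T(9)=4674; answer 4674
Part 2: R1 = 4674; c = 8; -1*(8)^3 + 3*(8)^2 + 2*(8)^1 + 5 = (-512) + (192) + (16) + (5) = -299; answer -299
Part 3: R2 = -299; d = 94256; 94256 = 2^4 * 43 * 137; number of divisors = (4+1) * (1+1) * (1+1) = 20; answer 20
Part 4: R3 = 20; w = -17; cross terms: (-4*4 - 6*9)=-70, (6*-17 - 23*4)=-194, (23*7 - 29*-17)=654, (29*39 - 39*7)=858, (39*37 - 37*39)=0, (37*9 - -4*37)=481; twice the area = |1729| = 1729; area = 1729/2; answer 1729/2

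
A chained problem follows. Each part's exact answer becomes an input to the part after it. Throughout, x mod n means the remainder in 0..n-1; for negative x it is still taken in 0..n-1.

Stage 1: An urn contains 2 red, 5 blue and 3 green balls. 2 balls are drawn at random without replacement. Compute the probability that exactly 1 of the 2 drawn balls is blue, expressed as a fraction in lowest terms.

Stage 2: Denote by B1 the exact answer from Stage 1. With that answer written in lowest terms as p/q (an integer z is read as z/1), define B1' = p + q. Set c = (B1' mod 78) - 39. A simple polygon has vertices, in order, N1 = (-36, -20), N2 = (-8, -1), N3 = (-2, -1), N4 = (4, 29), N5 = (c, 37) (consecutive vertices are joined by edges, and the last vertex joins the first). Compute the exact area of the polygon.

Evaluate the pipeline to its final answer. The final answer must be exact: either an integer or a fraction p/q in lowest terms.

2533/2

Stage 1: total draws C(10,2) = 45; favorable C(5,1)*C(5,1) = 25; P = 5/9; answer 5/9
Stage 2: B1 = 5/9; threaded value p + q = 14; c = -25; cross terms: (-36*-1 - -8*-20)=-124, (-8*-1 - -2*-1)=6, (-2*29 - 4*-1)=-54, (4*37 - -25*29)=873, (-25*-20 - -36*37)=1832; twice the area = |2533| = 2533; area = 2533/2; answer 2533/2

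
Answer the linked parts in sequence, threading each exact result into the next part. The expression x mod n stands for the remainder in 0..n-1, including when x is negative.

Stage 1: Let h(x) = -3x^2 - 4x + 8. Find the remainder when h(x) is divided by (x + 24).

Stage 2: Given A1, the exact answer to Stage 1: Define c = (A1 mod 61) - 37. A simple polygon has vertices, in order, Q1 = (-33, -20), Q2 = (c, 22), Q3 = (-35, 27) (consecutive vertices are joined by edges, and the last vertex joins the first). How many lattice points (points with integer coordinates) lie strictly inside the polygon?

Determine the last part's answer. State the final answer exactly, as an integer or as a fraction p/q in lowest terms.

Stage 1: remainder = value at the root: -3*(-24)^2 - 4*(-24)^1 + 8 = (-1728) + (96) + (8) = -1624; answer -1624
Stage 2: A1 = -1624; c = -14; cross terms: (-33*22 - -14*-20)=-1006, (-14*27 - -35*22)=392, (-35*-20 - -33*27)=1591; twice the area = |977| = 977; area = 977/2; boundary points = 1 + 1 + 1 = 3; strictly interior points = area - boundary/2 + 1 = 488; answer 488

488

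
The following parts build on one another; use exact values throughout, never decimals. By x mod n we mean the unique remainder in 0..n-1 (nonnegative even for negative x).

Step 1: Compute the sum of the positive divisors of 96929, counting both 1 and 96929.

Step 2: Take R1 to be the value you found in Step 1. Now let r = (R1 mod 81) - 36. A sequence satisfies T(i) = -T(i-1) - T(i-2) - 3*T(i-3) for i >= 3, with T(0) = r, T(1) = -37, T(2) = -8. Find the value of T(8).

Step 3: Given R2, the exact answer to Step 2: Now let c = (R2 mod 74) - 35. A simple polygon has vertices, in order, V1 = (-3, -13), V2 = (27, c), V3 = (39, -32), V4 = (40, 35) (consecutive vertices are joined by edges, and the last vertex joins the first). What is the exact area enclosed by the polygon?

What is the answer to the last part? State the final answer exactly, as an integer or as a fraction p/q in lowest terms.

1171/2

Step 1: 96929 = 7 * 61 * 227; sigma = (1 + 7) * (1 + 61) * (1 + 227) = 8 * 62 * 228 = 113088; answer 113088
Step 2: R1 = 113088; r = -24; T(3) = -1*(-8) - 1*(-37) - 3*(-24) = 117; iterating: T(3)=117, T(4)=2, T(5)=-95, T(6)=-258, T(7)=347, T(8)=196; answer 196
Step 3: R2 = 196; c = 13; cross terms: (-3*13 - 27*-13)=312, (27*-32 - 39*13)=-1371, (39*35 - 40*-32)=2645, (40*-13 - -3*35)=-415; twice the area = |1171| = 1171; area = 1171/2; answer 1171/2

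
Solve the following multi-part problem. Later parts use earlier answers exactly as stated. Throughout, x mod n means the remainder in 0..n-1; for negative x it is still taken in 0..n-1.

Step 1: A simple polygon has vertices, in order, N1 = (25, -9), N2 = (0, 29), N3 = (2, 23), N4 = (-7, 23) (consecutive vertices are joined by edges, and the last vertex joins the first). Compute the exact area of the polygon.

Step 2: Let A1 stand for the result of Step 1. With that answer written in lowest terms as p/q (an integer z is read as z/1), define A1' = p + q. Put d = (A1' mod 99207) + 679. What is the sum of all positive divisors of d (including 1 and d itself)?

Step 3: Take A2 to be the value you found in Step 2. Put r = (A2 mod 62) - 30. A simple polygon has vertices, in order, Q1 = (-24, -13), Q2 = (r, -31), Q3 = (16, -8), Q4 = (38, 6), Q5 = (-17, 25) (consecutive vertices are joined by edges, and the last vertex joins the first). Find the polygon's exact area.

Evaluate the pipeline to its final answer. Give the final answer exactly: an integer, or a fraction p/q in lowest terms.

3573/2

Step 1: cross terms: (25*29 - 0*-9)=725, (0*23 - 2*29)=-58, (2*23 - -7*23)=207, (-7*-9 - 25*23)=-512; twice the area = |362| = 362; area = 181; answer 181
Step 2: A1 = 181; threaded value p + q = 182; d = 861; 861 = 3 * 7 * 41; sigma = (1 + 3) * (1 + 7) * (1 + 41) = 4 * 8 * 42 = 1344; answer 1344
Step 3: A2 = 1344; r = 12; cross terms: (-24*-31 - 12*-13)=900, (12*-8 - 16*-31)=400, (16*6 - 38*-8)=400, (38*25 - -17*6)=1052, (-17*-13 - -24*25)=821; twice the area = |3573| = 3573; area = 3573/2; answer 3573/2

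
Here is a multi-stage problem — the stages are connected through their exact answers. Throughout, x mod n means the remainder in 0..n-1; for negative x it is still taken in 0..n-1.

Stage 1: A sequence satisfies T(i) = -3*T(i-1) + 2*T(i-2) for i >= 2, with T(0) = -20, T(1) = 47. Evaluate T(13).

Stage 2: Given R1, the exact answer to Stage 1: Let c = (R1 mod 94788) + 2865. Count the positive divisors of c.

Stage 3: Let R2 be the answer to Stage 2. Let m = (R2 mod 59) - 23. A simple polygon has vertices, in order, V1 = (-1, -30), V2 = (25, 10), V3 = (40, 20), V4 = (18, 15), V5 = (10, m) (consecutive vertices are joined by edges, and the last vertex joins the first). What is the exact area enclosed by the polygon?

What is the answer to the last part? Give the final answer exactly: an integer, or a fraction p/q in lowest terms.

Stage 1: T(2) = -3*(47) + 2*(-20) = -181; iterating: T(2)=-181, T(3)=637, T(4)=-2273, T(5)=8093, T(6)=-28825, T(7)=102661, T(8)=-365633, T(9)=1302221, T(10)=-4637929, T(11)=16518229, T(12)=-58830545, T(13)=209528093; answer 209528093
Stage 2: R1 = 209528093; c = 49478; 49478 = 2 * 11 * 13 * 173; number of divisors = (1+1) * (1+1) * (1+1) * (1+1) = 16; answer 16
Stage 3: R2 = 16; m = -7; cross terms: (-1*10 - 25*-30)=740, (25*20 - 40*10)=100, (40*15 - 18*20)=240, (18*-7 - 10*15)=-276, (10*-30 - -1*-7)=-307; twice the area = |497| = 497; area = 497/2; answer 497/2

497/2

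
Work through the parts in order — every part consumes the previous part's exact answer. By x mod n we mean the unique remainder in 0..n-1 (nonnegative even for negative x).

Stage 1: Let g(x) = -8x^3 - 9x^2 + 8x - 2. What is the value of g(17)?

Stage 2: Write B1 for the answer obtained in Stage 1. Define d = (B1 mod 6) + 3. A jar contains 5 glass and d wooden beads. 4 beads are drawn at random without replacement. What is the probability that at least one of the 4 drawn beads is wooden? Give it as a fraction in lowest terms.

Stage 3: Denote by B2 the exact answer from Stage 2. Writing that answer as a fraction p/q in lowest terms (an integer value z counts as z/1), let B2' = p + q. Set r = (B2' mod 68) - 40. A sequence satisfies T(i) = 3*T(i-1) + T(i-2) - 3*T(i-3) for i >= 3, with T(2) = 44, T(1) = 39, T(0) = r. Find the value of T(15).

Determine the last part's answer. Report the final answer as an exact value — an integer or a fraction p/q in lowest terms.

73538172

Stage 1: -8*(17)^3 - 9*(17)^2 + 8*(17)^1 - 2 = (-39304) + (-2601) + (136) + (-2) = -41771; answer -41771
Stage 2: B1 = -41771; d = 4; total draws C(9,4) = 126; complement C(5,4) = 5; favorable 126 - 5 = 121; P = 121/126; answer 121/126
Stage 3: B2 = 121/126; threaded value p + q = 247; r = 3; T(3) = 3*(44) + 1*(39) - 3*(3) = 162; iterating: T(3)=162, T(4)=413, T(5)=1269, T(6)=3734, T(7)=11232, T(8)=33623, T(9)=100899, T(10)=302624, T(11)=907902, T(12)=2723633, T(13)=8170929, T(14)=24512714, T(15)=73538172; answer 73538172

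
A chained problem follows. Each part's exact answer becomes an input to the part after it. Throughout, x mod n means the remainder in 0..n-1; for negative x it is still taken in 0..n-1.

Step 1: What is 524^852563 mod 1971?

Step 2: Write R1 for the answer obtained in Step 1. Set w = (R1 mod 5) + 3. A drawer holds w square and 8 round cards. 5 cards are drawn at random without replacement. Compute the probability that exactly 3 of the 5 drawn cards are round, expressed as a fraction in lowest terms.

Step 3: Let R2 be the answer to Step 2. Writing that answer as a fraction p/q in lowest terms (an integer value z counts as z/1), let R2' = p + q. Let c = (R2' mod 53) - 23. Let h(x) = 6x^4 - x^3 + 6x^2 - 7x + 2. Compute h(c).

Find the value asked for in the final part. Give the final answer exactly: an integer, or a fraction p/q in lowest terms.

1397640

Step 1: squarings mod 1971: 524^1=524, 524^2=607, 524^4=1843, 524^8=616, 524^16=1024, 524^32=4, 524^64=16, 524^128=256, 524^256=493, 524^512=616, 524^1024=1024, 524^2048=4, 524^4096=16, 524^8192=256, 524^16384=493, 524^32768=616, 524^65536=1024, 524^131072=4, 524^262144=16, 524^524288=256; 524^852563 = 524^1 * 524^2 * 524^16 * 524^64 * 524^512 * 524^65536 * 524^262144 * 524^524288 = 662 (mod 1971); answer 662
Step 2: R1 = 662; w = 5; total draws C(13,5) = 1287; favorable C(8,3)*C(5,2) = 560; P = 560/1287; answer 560/1287
Step 3: R2 = 560/1287; threaded value p + q = 1847; c = 22; 6*(22)^4 - 1*(22)^3 + 6*(22)^2 - 7*(22)^1 + 2 = (1405536) + (-10648) + (2904) + (-154) + (2) = 1397640; answer 1397640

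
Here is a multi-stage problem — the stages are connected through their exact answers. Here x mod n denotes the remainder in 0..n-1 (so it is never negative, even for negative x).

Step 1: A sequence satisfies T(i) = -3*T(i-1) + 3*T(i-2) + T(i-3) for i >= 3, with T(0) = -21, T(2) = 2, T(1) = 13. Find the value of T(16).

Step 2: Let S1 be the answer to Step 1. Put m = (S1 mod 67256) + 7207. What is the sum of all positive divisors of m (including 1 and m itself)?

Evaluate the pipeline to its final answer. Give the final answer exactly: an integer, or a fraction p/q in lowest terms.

Step 1: T(3) = -3*(2) + 3*(13) + 1*(-21) = 12; iterating: T(3)=12, T(4)=-17, T(5)=89, T(6)=-306, T(7)=1168, T(8)=-4333, T(9)=16197, T(10)=-60422, T(11)=225524, T(12)=-841641, T(13)=3141073, T(14)=-11722618, T(15)=43749432, T(16)=-163275077; answer -163275077
Step 2: S1 = -163275077; m = 29698; 29698 = 2 * 31 * 479; sigma = (1 + 2) * (1 + 31) * (1 + 479) = 3 * 32 * 480 = 46080; answer 46080

46080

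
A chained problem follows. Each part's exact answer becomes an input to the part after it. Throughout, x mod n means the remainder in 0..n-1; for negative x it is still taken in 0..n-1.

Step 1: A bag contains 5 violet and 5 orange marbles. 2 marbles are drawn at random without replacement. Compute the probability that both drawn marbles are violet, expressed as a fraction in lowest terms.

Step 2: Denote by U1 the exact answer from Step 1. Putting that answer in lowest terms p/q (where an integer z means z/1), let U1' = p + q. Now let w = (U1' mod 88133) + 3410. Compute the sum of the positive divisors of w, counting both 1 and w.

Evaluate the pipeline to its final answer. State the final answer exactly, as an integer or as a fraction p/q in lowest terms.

3744

Step 1: total draws C(10,2) = 45; favorable C(5,2) = 10; P = 2/9; answer 2/9
Step 2: U1 = 2/9; threaded value p + q = 11; w = 3421; 3421 = 11 * 311; sigma = (1 + 11) * (1 + 311) = 12 * 312 = 3744; answer 3744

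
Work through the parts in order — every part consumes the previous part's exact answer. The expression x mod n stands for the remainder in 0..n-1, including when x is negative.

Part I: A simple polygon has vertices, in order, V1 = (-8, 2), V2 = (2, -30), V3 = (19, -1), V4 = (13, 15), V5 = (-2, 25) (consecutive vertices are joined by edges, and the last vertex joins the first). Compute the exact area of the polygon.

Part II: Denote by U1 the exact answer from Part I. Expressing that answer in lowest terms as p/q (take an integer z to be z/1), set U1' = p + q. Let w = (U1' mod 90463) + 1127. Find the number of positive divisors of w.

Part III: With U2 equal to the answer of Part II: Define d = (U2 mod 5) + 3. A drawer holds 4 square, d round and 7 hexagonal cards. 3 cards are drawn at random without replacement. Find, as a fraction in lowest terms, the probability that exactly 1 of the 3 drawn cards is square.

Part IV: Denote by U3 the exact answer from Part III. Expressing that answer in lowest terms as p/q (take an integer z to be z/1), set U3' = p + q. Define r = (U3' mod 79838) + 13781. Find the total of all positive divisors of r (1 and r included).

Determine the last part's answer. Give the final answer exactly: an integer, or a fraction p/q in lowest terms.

24960

Part I: cross terms: (-8*-30 - 2*2)=236, (2*-1 - 19*-30)=568, (19*15 - 13*-1)=298, (13*25 - -2*15)=355, (-2*2 - -8*25)=196; twice the area = |1653| = 1653; area = 1653/2; answer 1653/2
Part II: U1 = 1653/2; threaded value p + q = 1655; w = 2782; 2782 = 2 * 13 * 107; number of divisors = (1+1) * (1+1) * (1+1) = 8; answer 8
Part III: U2 = 8; d = 6; total draws C(17,3) = 680; favorable C(4,1)*C(13,2) = 312; P = 39/85; answer 39/85
Part IV: U3 = 39/85; threaded value p + q = 124; r = 13905; 13905 = 3^3 * 5 * 103; sigma = (1 + 3 + 9 + 27) * (1 + 5) * (1 + 103) = 40 * 6 * 104 = 24960; answer 24960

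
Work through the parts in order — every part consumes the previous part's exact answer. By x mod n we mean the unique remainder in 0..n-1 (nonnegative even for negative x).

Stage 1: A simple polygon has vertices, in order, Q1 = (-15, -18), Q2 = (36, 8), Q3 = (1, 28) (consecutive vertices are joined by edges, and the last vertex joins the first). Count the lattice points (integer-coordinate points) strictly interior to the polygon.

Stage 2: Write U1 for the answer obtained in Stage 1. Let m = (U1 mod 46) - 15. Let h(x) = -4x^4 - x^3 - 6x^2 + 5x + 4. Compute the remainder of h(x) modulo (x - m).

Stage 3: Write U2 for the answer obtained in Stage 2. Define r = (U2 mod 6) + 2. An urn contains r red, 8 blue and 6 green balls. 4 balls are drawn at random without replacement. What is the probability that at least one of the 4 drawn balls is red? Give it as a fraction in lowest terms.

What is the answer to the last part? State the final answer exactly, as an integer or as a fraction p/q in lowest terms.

3844/4845

Stage 1: cross terms: (-15*8 - 36*-18)=528, (36*28 - 1*8)=1000, (1*-18 - -15*28)=402; twice the area = |1930| = 1930; area = 965; boundary points = 1 + 5 + 2 = 8; strictly interior points = area - boundary/2 + 1 = 962; answer 962
Stage 2: U1 = 962; m = 27; remainder = value at the root: -4*(27)^4 - 1*(27)^3 - 6*(27)^2 + 5*(27)^1 + 4 = (-2125764) + (-19683) + (-4374) + (135) + (4) = -2149682; answer -2149682
Stage 3: U2 = -2149682; r = 6; total draws C(20,4) = 4845; complement C(14,4) = 1001; favorable 4845 - 1001 = 3844; P = 3844/4845; answer 3844/4845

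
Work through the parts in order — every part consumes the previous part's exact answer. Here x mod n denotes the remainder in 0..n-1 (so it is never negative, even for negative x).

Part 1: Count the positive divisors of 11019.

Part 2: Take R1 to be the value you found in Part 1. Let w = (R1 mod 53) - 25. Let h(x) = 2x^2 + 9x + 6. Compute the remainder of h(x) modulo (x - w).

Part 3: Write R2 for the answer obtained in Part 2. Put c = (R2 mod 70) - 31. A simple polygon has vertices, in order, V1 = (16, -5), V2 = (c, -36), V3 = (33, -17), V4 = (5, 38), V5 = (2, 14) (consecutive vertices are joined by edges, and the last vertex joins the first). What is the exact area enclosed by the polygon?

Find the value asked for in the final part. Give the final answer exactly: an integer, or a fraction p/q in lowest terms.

Part 1: 11019 = 3 * 3673; number of divisors = (1+1) * (1+1) = 4; answer 4
Part 2: R1 = 4; w = -21; remainder = value at the root: 2*(-21)^2 + 9*(-21)^1 + 6 = (882) + (-189) + (6) = 699; answer 699
Part 3: R2 = 699; c = 38; cross terms: (16*-36 - 38*-5)=-386, (38*-17 - 33*-36)=542, (33*38 - 5*-17)=1339, (5*14 - 2*38)=-6, (2*-5 - 16*14)=-234; twice the area = |1255| = 1255; area = 1255/2; answer 1255/2

1255/2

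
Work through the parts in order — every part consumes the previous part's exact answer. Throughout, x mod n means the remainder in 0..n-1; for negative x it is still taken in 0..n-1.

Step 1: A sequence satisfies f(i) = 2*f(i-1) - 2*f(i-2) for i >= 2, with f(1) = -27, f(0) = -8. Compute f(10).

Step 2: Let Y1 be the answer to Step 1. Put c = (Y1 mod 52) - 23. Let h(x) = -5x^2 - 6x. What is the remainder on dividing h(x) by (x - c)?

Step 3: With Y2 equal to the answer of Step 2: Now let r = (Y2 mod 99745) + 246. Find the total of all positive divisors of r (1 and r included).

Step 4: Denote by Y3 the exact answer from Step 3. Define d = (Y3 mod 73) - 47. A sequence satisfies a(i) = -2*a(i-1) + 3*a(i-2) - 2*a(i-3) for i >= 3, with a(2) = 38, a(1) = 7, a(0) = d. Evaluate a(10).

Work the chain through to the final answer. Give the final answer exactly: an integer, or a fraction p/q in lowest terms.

Step 1: f(2) = 2*(-27) - 2*(-8) = -38; iterating: f(2)=-38, f(3)=-22, f(4)=32, f(5)=108, f(6)=152, f(7)=88, f(8)=-128, f(9)=-432, f(10)=-608; answer -608
Step 2: Y1 = -608; c = -7; remainder = value at the root: -5*(-7)^2 - 6*(-7)^1 = (-245) + (42) = -203; answer -203
Step 3: Y2 = -203; r = 99788; 99788 = 2^2 * 13 * 19 * 101; sigma = (1 + 2 + 4) * (1 + 13) * (1 + 19) * (1 + 101) = 7 * 14 * 20 * 102 = 199920; answer 199920
Step 4: Y3 = 199920; d = -1; a(3) = -2*(38) + 3*(7) - 2*(-1) = -53; iterating: a(3)=-53, a(4)=206, a(5)=-647, a(6)=2018, a(7)=-6389, a(8)=20126, a(9)=-63455, a(10)=200066; answer 200066

200066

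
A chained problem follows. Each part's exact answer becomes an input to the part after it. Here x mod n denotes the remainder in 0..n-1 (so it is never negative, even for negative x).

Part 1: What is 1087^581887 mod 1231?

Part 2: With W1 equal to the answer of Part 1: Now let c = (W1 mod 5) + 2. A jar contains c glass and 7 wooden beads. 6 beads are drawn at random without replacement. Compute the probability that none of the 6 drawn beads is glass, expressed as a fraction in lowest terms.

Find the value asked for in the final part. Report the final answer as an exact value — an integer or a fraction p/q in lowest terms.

1/132

Part 1: squarings mod 1231: 1087^1=1087, 1087^2=1040, 1087^4=782, 1087^8=948, 1087^16=74, 1087^32=552, 1087^64=647, 1087^128=69, 1087^256=1068, 1087^512=718, 1087^1024=966, 1087^2048=58, 1087^4096=902, 1087^8192=1144, 1087^16384=183, 1087^32768=252, 1087^65536=723, 1087^131072=785, 1087^262144=725, 1087^524288=1219; 1087^581887 = 1087^1 * 1087^2 * 1087^4 * 1087^8 * 1087^16 * 1087^32 * 1087^64 * 1087^128 * 1087^8192 * 1087^16384 * 1087^32768 * 1087^524288 = 1213 (mod 1231); answer 1213
Part 2: W1 = 1213; c = 5; total draws C(12,6) = 924; favorable C(7,6) = 7; P = 1/132; answer 1/132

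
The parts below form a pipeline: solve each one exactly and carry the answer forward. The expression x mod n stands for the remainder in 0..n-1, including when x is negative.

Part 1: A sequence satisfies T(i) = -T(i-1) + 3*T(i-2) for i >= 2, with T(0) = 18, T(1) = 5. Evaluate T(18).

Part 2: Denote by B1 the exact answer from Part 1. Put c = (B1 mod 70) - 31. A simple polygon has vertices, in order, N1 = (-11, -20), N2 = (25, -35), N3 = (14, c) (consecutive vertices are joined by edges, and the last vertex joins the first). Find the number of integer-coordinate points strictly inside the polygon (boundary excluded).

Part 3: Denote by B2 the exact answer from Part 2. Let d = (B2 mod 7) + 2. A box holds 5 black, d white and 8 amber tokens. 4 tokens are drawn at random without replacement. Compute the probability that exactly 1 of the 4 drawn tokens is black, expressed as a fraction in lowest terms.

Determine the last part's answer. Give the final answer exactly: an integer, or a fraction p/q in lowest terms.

Part 1: T(2) = -1*(5) + 3*(18) = 49; iterating: T(2)=49, T(3)=-34, T(4)=181, T(5)=-283, T(6)=826, T(7)=-1675, T(8)=4153, T(9)=-9178, T(10)=21637, T(11)=-49171, T(12)=114082, T(13)=-261595, T(14)=603841, T(15)=-1388626, T(16)=3200149, T(17)=-7366027, T(18)=16966474; answer 16966474
Part 2: B1 = 16966474; c = -17; cross terms: (-11*-35 - 25*-20)=885, (25*-17 - 14*-35)=65, (14*-20 - -11*-17)=-467; twice the area = |483| = 483; area = 483/2; boundary points = 3 + 1 + 1 = 5; strictly interior points = area - boundary/2 + 1 = 240; answer 240
Part 3: B2 = 240; d = 4; total draws C(17,4) = 2380; favorable C(5,1)*C(12,3) = 1100; P = 55/119; answer 55/119

55/119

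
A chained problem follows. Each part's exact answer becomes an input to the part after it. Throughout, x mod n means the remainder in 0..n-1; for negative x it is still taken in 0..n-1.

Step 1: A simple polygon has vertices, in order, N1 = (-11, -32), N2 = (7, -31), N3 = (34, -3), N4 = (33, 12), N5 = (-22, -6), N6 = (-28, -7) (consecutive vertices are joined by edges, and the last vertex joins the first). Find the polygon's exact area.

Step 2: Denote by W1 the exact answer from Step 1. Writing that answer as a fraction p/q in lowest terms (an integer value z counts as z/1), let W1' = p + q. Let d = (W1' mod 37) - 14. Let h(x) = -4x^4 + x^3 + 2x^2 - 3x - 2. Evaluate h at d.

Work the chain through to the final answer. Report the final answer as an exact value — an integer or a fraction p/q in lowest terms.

-2562

Step 1: cross terms: (-11*-31 - 7*-32)=565, (7*-3 - 34*-31)=1033, (34*12 - 33*-3)=507, (33*-6 - -22*12)=66, (-22*-7 - -28*-6)=-14, (-28*-32 - -11*-7)=819; twice the area = |2976| = 2976; area = 1488; answer 1488
Step 2: W1 = 1488; threaded value p + q = 1489; d = -5; -4*(-5)^4 + 1*(-5)^3 + 2*(-5)^2 - 3*(-5)^1 - 2 = (-2500) + (-125) + (50) + (15) + (-2) = -2562; answer -2562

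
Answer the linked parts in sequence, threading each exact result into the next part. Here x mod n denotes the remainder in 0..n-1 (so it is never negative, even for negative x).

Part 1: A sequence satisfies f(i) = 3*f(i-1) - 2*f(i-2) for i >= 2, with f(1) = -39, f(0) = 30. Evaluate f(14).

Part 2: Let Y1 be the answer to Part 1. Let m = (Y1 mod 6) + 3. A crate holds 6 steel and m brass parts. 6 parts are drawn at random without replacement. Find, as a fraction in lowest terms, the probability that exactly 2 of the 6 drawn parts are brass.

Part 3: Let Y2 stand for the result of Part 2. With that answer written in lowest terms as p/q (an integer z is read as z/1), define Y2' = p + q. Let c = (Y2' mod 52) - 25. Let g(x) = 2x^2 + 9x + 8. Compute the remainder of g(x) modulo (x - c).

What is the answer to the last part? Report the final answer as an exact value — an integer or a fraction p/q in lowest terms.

26

Part 1: f(2) = 3*(-39) - 2*(30) = -177; iterating: f(2)=-177, f(3)=-453, f(4)=-1005, f(5)=-2109, f(6)=-4317, f(7)=-8733, f(8)=-17565, f(9)=-35229, f(10)=-70557, f(11)=-141213, f(12)=-282525, f(13)=-565149, f(14)=-1130397; answer -1130397
Part 2: Y1 = -1130397; m = 6; total draws C(12,6) = 924; favorable C(6,2)*C(6,4) = 225; P = 75/308; answer 75/308
Part 3: Y2 = 75/308; threaded value p + q = 383; c = -6; remainder = value at the root: 2*(-6)^2 + 9*(-6)^1 + 8 = (72) + (-54) + (8) = 26; answer 26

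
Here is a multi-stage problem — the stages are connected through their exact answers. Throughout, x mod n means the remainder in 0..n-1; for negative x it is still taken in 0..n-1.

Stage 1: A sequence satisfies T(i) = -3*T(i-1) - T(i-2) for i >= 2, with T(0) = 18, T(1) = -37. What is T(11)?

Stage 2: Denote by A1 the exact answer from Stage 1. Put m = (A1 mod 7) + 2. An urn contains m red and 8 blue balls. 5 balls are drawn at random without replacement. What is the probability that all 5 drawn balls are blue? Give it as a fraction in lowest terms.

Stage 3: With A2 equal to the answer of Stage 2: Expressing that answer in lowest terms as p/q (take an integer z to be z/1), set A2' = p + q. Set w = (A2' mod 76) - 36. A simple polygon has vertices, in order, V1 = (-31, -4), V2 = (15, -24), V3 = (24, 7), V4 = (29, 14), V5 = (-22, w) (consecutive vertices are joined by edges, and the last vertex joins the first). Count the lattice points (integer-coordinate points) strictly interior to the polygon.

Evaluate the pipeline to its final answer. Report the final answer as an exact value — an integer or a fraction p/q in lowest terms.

Stage 1: T(2) = -3*(-37) - 1*(18) = 93; iterating: T(2)=93, T(3)=-242, T(4)=633, T(5)=-1657, T(6)=4338, T(7)=-11357, T(8)=29733, T(9)=-77842, T(10)=203793, T(11)=-533537; answer -533537
Stage 2: A1 = -533537; m = 5; total draws C(13,5) = 1287; favorable C(8,5) = 56; P = 56/1287; answer 56/1287
Stage 3: A2 = 56/1287; threaded value p + q = 1343; w = 15; cross terms: (-31*-24 - 15*-4)=804, (15*7 - 24*-24)=681, (24*14 - 29*7)=133, (29*15 - -22*14)=743, (-22*-4 - -31*15)=553; twice the area = |2914| = 2914; area = 1457; boundary points = 2 + 1 + 1 + 1 + 1 = 6; strictly interior points = area - boundary/2 + 1 = 1455; answer 1455

1455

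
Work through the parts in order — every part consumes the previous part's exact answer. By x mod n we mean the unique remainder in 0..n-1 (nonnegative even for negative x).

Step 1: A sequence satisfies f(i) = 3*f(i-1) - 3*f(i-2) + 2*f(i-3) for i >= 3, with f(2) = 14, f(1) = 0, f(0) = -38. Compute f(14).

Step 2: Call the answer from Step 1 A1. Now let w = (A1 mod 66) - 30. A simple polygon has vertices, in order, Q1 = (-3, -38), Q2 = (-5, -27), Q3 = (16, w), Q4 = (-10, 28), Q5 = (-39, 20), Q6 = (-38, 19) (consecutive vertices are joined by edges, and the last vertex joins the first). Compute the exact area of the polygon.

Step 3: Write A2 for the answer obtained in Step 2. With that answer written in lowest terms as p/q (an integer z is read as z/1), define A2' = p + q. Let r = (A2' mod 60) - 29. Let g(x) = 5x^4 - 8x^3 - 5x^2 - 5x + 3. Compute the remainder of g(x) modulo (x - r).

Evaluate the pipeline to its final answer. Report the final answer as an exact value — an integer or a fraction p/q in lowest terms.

293555

Step 1: f(3) = 3*(14) - 3*(0) + 2*(-38) = -34; iterating: f(3)=-34, f(4)=-144, f(5)=-302, f(6)=-542, f(7)=-1008, f(8)=-2002, f(9)=-4066, f(10)=-8208, f(11)=-16430, f(12)=-32798, f(13)=-65520, f(14)=-131026; answer -131026
Step 2: A1 = -131026; w = 20; cross terms: (-3*-27 - -5*-38)=-109, (-5*20 - 16*-27)=332, (16*28 - -10*20)=648, (-10*20 - -39*28)=892, (-39*19 - -38*20)=19, (-38*-38 - -3*19)=1501; twice the area = |3283| = 3283; area = 3283/2; answer 3283/2
Step 3: A2 = 3283/2; threaded value p + q = 3285; r = 16; remainder = value at the root: 5*(16)^4 - 8*(16)^3 - 5*(16)^2 - 5*(16)^1 + 3 = (327680) + (-32768) + (-1280) + (-80) + (3) = 293555; answer 293555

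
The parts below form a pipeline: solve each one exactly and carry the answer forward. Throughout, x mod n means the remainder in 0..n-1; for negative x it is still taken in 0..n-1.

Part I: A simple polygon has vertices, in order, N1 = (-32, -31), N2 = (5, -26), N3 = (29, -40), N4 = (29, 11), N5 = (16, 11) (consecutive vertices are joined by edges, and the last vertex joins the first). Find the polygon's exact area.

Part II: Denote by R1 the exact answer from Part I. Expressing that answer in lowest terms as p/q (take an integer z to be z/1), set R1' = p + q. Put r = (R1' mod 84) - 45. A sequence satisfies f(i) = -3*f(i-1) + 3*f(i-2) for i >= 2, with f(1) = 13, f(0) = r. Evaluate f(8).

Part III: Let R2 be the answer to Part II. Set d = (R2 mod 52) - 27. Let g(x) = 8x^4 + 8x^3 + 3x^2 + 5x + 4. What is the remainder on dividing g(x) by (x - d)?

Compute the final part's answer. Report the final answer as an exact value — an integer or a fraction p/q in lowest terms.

Part I: cross terms: (-32*-26 - 5*-31)=987, (5*-40 - 29*-26)=554, (29*11 - 29*-40)=1479, (29*11 - 16*11)=143, (16*-31 - -32*11)=-144; twice the area = |3019| = 3019; area = 3019/2; answer 3019/2
Part II: R1 = 3019/2; threaded value p + q = 3021; r = 36; f(2) = -3*(13) + 3*(36) = 69; iterating: f(2)=69, f(3)=-168, f(4)=711, f(5)=-2637, f(6)=10044, f(7)=-38043, f(8)=144261; answer 144261
Part III: R2 = 144261; d = -14; remainder = value at the root: 8*(-14)^4 + 8*(-14)^3 + 3*(-14)^2 + 5*(-14)^1 + 4 = (307328) + (-21952) + (588) + (-70) + (4) = 285898; answer 285898

285898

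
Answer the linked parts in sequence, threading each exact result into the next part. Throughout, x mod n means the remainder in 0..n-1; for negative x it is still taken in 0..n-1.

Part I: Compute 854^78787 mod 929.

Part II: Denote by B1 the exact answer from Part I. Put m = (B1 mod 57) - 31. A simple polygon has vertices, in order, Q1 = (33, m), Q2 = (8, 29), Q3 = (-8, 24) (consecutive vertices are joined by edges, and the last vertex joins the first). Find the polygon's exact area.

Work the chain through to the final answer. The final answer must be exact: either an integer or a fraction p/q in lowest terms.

Part I: squarings mod 929: 854^1=854, 854^2=51, 854^4=743, 854^8=223, 854^16=492, 854^32=524, 854^64=521, 854^128=173, 854^256=201, 854^512=454, 854^1024=807, 854^2048=20, 854^4096=400, 854^8192=212, 854^16384=352, 854^32768=347, 854^65536=568; 854^78787 = 854^1 * 854^2 * 854^64 * 854^128 * 854^256 * 854^512 * 854^4096 * 854^8192 * 854^65536 = 572 (mod 929); answer 572
Part II: B1 = 572; m = -29; cross terms: (33*29 - 8*-29)=1189, (8*24 - -8*29)=424, (-8*-29 - 33*24)=-560; twice the area = |1053| = 1053; area = 1053/2; answer 1053/2

1053/2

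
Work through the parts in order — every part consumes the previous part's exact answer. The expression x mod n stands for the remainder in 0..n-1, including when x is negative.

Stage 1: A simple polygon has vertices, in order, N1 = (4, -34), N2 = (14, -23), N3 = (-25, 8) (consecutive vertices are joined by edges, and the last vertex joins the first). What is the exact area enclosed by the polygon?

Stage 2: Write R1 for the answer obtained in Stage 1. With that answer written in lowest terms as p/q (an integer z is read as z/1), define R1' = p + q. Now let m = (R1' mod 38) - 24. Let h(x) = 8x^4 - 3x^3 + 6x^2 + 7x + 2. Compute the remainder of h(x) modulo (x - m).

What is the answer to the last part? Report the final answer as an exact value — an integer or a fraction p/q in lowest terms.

Stage 1: cross terms: (4*-23 - 14*-34)=384, (14*8 - -25*-23)=-463, (-25*-34 - 4*8)=818; twice the area = |739| = 739; area = 739/2; answer 739/2
Stage 2: R1 = 739/2; threaded value p + q = 741; m = -5; remainder = value at the root: 8*(-5)^4 - 3*(-5)^3 + 6*(-5)^2 + 7*(-5)^1 + 2 = (5000) + (375) + (150) + (-35) + (2) = 5492; answer 5492

5492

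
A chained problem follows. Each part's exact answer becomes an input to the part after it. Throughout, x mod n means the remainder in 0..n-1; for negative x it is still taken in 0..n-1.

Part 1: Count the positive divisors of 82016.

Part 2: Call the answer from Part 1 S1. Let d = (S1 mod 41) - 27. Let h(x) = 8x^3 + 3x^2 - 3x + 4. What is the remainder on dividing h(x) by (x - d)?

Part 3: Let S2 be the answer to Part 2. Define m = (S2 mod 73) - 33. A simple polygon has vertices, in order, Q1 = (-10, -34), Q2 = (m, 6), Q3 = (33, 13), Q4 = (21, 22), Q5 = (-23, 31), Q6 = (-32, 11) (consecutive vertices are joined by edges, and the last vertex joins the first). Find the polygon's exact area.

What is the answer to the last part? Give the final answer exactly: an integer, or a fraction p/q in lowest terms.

Part 1: 82016 = 2^5 * 11 * 233; number of divisors = (5+1) * (1+1) * (1+1) = 24; answer 24
Part 2: S1 = 24; d = -3; remainder = value at the root: 8*(-3)^3 + 3*(-3)^2 - 3*(-3)^1 + 4 = (-216) + (27) + (9) + (4) = -176; answer -176
Part 3: S2 = -176; m = 10; cross terms: (-10*6 - 10*-34)=280, (10*13 - 33*6)=-68, (33*22 - 21*13)=453, (21*31 - -23*22)=1157, (-23*11 - -32*31)=739, (-32*-34 - -10*11)=1198; twice the area = |3759| = 3759; area = 3759/2; answer 3759/2

3759/2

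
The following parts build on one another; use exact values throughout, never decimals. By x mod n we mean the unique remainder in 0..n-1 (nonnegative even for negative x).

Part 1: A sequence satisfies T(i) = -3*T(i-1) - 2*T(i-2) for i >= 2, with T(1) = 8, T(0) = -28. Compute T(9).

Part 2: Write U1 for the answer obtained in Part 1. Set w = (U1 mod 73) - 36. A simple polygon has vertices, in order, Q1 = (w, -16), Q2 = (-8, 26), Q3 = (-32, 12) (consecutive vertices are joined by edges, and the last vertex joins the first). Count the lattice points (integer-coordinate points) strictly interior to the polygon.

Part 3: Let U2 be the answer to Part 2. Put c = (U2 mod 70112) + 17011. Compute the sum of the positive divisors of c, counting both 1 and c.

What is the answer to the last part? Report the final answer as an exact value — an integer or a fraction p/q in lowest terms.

Part 1: T(2) = -3*(8) - 2*(-28) = 32; iterating: T(2)=32, T(3)=-112, T(4)=272, T(5)=-592, T(6)=1232, T(7)=-2512, T(8)=5072, T(9)=-10192; answer -10192
Part 2: U1 = -10192; w = -8; cross terms: (-8*26 - -8*-16)=-336, (-8*12 - -32*26)=736, (-32*-16 - -8*12)=608; twice the area = |1008| = 1008; area = 504; boundary points = 42 + 2 + 4 = 48; strictly interior points = area - boundary/2 + 1 = 481; answer 481
Part 3: U2 = 481; c = 17492; 17492 = 2^2 * 4373; sigma = (1 + 2 + 4) * (1 + 4373) = 7 * 4374 = 30618; answer 30618

30618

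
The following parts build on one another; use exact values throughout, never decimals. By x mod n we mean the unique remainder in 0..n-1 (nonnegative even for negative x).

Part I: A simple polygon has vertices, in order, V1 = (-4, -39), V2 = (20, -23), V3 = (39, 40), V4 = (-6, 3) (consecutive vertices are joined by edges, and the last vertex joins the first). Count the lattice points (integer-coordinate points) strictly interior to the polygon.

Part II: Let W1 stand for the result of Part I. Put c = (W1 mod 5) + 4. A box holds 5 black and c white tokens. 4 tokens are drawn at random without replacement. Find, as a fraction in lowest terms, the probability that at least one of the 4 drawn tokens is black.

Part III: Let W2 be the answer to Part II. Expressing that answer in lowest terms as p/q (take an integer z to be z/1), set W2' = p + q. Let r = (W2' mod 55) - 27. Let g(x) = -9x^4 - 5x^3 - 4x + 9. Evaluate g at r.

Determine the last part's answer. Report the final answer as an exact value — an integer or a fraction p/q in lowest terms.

Part I: cross terms: (-4*-23 - 20*-39)=872, (20*40 - 39*-23)=1697, (39*3 - -6*40)=357, (-6*-39 - -4*3)=246; twice the area = |3172| = 3172; area = 1586; boundary points = 8 + 1 + 1 + 2 = 12; strictly interior points = area - boundary/2 + 1 = 1581; answer 1581
Part II: W1 = 1581; c = 5; total draws C(10,4) = 210; complement C(5,4) = 5; favorable 210 - 5 = 205; P = 41/42; answer 41/42
Part III: W2 = 41/42; threaded value p + q = 83; r = 1; -9*(1)^4 - 5*(1)^3 - 4*(1)^1 + 9 = (-9) + (-5) + (-4) + (9) = -9; answer -9

-9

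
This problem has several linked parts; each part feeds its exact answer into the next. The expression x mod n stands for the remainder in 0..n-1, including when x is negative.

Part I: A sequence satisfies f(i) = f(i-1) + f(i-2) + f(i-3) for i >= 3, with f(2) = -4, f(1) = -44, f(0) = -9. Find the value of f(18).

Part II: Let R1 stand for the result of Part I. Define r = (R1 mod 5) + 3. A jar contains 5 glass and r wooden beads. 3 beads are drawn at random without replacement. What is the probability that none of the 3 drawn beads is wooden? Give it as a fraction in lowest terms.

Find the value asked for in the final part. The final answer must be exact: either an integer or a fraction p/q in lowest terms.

Part I: f(3) = 1*(-4) + 1*(-44) + 1*(-9) = -57; iterating: f(3)=-57, f(4)=-105, f(5)=-166, f(6)=-328, f(7)=-599, f(8)=-1093, f(9)=-2020, f(10)=-3712, f(11)=-6825, f(12)=-12557, f(13)=-23094, f(14)=-42476, f(15)=-78127, f(16)=-143697, f(17)=-264300, f(18)=-486124; answer -486124
Part II: R1 = -486124; r = 4; total draws C(9,3) = 84; favorable C(5,3) = 10; P = 5/42; answer 5/42

5/42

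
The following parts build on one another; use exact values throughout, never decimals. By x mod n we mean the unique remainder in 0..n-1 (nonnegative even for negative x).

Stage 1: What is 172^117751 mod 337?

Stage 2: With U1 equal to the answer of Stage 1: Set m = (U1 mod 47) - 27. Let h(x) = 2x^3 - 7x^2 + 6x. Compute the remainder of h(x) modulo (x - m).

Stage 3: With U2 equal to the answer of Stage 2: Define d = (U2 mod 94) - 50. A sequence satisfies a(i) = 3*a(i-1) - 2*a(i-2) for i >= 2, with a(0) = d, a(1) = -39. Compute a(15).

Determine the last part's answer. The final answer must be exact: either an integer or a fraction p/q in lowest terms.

Stage 1: squarings mod 337: 172^1=172, 172^2=265, 172^4=129, 172^8=128, 172^16=208, 172^32=128, 172^64=208, 172^128=128, 172^256=208, 172^512=128, 172^1024=208, 172^2048=128, 172^4096=208, 172^8192=128, 172^16384=208, 172^32768=128, 172^65536=208; 172^117751 = 172^1 * 172^2 * 172^4 * 172^16 * 172^32 * 172^64 * 172^128 * 172^256 * 172^512 * 172^2048 * 172^16384 * 172^32768 * 172^65536 = 181 (mod 337); answer 181
Stage 2: U1 = 181; m = 13; remainder = value at the root: 2*(13)^3 - 7*(13)^2 + 6*(13)^1 = (4394) + (-1183) + (78) = 3289; answer 3289
Stage 3: U2 = 3289; d = 43; a(2) = 3*(-39) - 2*(43) = -203; iterating: a(2)=-203, a(3)=-531, a(4)=-1187, a(5)=-2499, a(6)=-5123, a(7)=-10371, a(8)=-20867, a(9)=-41859, a(10)=-83843, a(11)=-167811, a(12)=-335747, a(13)=-671619, a(14)=-1343363, a(15)=-2686851; answer -2686851

-2686851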